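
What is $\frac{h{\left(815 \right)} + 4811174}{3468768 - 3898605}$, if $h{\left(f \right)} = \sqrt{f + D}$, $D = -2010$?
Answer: $- \frac{4811174}{429837} - \frac{i \sqrt{1195}}{429837} \approx -11.193 - 8.0423 \cdot 10^{-5} i$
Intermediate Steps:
$h{\left(f \right)} = \sqrt{-2010 + f}$ ($h{\left(f \right)} = \sqrt{f - 2010} = \sqrt{-2010 + f}$)
$\frac{h{\left(815 \right)} + 4811174}{3468768 - 3898605} = \frac{\sqrt{-2010 + 815} + 4811174}{3468768 - 3898605} = \frac{\sqrt{-1195} + 4811174}{-429837} = \left(i \sqrt{1195} + 4811174\right) \left(- \frac{1}{429837}\right) = \left(4811174 + i \sqrt{1195}\right) \left(- \frac{1}{429837}\right) = - \frac{4811174}{429837} - \frac{i \sqrt{1195}}{429837}$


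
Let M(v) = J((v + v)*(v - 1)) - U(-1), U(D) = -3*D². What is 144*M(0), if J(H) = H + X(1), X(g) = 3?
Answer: 864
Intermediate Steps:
J(H) = 3 + H (J(H) = H + 3 = 3 + H)
M(v) = 6 + 2*v*(-1 + v) (M(v) = (3 + (v + v)*(v - 1)) - (-3)*(-1)² = (3 + (2*v)*(-1 + v)) - (-3) = (3 + 2*v*(-1 + v)) - 1*(-3) = (3 + 2*v*(-1 + v)) + 3 = 6 + 2*v*(-1 + v))
144*M(0) = 144*(6 + 2*0*(-1 + 0)) = 144*(6 + 2*0*(-1)) = 144*(6 + 0) = 144*6 = 864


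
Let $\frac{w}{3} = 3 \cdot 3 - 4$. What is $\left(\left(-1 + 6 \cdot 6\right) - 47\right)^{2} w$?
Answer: $2160$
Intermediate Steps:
$w = 15$ ($w = 3 \left(3 \cdot 3 - 4\right) = 3 \left(9 - 4\right) = 3 \cdot 5 = 15$)
$\left(\left(-1 + 6 \cdot 6\right) - 47\right)^{2} w = \left(\left(-1 + 6 \cdot 6\right) - 47\right)^{2} \cdot 15 = \left(\left(-1 + 36\right) - 47\right)^{2} \cdot 15 = \left(35 - 47\right)^{2} \cdot 15 = \left(-12\right)^{2} \cdot 15 = 144 \cdot 15 = 2160$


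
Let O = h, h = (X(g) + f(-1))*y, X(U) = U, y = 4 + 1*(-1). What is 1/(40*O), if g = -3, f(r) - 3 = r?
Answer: -1/120 ≈ -0.0083333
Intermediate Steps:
f(r) = 3 + r
y = 3 (y = 4 - 1 = 3)
h = -3 (h = (-3 + (3 - 1))*3 = (-3 + 2)*3 = -1*3 = -3)
O = -3
1/(40*O) = 1/(40*(-3)) = 1/(-120) = -1/120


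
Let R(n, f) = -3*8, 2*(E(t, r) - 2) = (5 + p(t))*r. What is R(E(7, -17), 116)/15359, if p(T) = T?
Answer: -24/15359 ≈ -0.0015626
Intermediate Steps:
E(t, r) = 2 + r*(5 + t)/2 (E(t, r) = 2 + ((5 + t)*r)/2 = 2 + (r*(5 + t))/2 = 2 + r*(5 + t)/2)
R(n, f) = -24
R(E(7, -17), 116)/15359 = -24/15359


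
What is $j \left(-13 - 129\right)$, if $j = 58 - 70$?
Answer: $1704$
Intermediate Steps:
$j = -12$
$j \left(-13 - 129\right) = - 12 \left(-13 - 129\right) = \left(-12\right) \left(-142\right) = 1704$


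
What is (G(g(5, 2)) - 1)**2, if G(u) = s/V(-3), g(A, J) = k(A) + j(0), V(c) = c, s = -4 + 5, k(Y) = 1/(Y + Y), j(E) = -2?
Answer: 16/9 ≈ 1.7778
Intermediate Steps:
k(Y) = 1/(2*Y)
s = 1
g(A, J) = -2 + 1/(2*A) (g(A, J) = 1/(2*A) - 2 = -2 + 1/(2*A))
G(u) = -1/3 (G(u) = 1/(-3) = 1*(-1/3) = -1/3)
(G(g(5, 2)) - 1)**2 = (-1/3 - 1)**2 = (-4/3)**2 = 16/9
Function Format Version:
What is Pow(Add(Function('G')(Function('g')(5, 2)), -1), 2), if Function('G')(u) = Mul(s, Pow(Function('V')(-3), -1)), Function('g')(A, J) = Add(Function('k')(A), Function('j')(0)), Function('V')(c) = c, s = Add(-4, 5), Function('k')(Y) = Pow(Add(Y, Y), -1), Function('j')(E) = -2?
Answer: Rational(16, 9) ≈ 1.7778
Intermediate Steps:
Function('k')(Y) = Mul(Rational(1, 2), Pow(Y, -1)) (Function('k')(Y) = Pow(Mul(2, Y), -1) = Mul(Rational(1, 2), Pow(Y, -1)))
s = 1
Function('g')(A, J) = Add(-2, Mul(Rational(1, 2), Pow(A, -1))) (Function('g')(A, J) = Add(Mul(Rational(1, 2), Pow(A, -1)), -2) = Add(-2, Mul(Rational(1, 2), Pow(A, -1))))
Function('G')(u) = Rational(-1, 3) (Function('G')(u) = Mul(1, Pow(-3, -1)) = Mul(1, Rational(-1, 3)) = Rational(-1, 3))
Pow(Add(Function('G')(Function('g')(5, 2)), -1), 2) = Pow(Add(Rational(-1, 3), -1), 2) = Pow(Rational(-4, 3), 2) = Rational(16, 9)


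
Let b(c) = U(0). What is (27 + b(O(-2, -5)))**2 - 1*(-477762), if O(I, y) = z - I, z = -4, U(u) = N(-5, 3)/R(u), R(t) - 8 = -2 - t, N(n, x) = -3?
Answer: 1913857/4 ≈ 4.7846e+5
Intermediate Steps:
R(t) = 6 - t (R(t) = 8 + (-2 - t) = 6 - t)
U(u) = -3/(6 - u)
O(I, y) = -4 - I
b(c) = -1/2 (b(c) = 3/(-6 + 0) = 3/(-6) = 3*(-1/6) = -1/2)
(27 + b(O(-2, -5)))**2 - 1*(-477762) = (27 - 1/2)**2 - 1*(-477762) = (53/2)**2 + 477762 = 2809/4 + 477762 = 1913857/4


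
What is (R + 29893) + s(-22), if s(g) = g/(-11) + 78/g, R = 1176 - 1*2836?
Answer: 310546/11 ≈ 28231.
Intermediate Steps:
R = -1660 (R = 1176 - 2836 = -1660)
s(g) = 78/g - g/11 (s(g) = g*(-1/11) + 78/g = -g/11 + 78/g = 78/g - g/11)
(R + 29893) + s(-22) = (-1660 + 29893) + (78/(-22) - 1/11*(-22)) = 28233 + (78*(-1/22) + 2) = 28233 + (-39/11 + 2) = 28233 - 17/11 = 310546/11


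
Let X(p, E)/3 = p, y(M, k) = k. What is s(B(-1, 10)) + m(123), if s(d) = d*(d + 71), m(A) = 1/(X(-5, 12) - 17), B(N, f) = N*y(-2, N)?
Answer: 2303/32 ≈ 71.969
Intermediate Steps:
X(p, E) = 3*p
B(N, f) = N² (B(N, f) = N*N = N²)
m(A) = -1/32 (m(A) = 1/(3*(-5) - 17) = 1/(-15 - 17) = 1/(-32) = -1/32)
s(d) = d*(71 + d)
s(B(-1, 10)) + m(123) = (-1)²*(71 + (-1)²) - 1/32 = 1*(71 + 1) - 1/32 = 1*72 - 1/32 = 72 - 1/32 = 2303/32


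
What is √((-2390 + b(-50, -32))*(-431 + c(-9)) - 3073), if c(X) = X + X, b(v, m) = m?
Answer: √1084405 ≈ 1041.3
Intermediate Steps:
c(X) = 2*X
√((-2390 + b(-50, -32))*(-431 + c(-9)) - 3073) = √((-2390 - 32)*(-431 + 2*(-9)) - 3073) = √(-2422*(-431 - 18) - 3073) = √(-2422*(-449) - 3073) = √(1087478 - 3073) = √1084405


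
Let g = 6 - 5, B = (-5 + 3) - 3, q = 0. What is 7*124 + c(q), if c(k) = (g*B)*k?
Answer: 868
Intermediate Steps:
B = -5 (B = -2 - 3 = -5)
g = 1
c(k) = -5*k (c(k) = (1*(-5))*k = -5*k)
7*124 + c(q) = 7*124 - 5*0 = 868 + 0 = 868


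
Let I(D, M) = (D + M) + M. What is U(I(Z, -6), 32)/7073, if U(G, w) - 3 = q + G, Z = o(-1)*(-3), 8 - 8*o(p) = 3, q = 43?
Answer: 257/56584 ≈ 0.0045419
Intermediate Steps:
o(p) = 5/8 (o(p) = 1 - ⅛*3 = 1 - 3/8 = 5/8)
Z = -15/8 (Z = (5/8)*(-3) = -15/8 ≈ -1.8750)
I(D, M) = D + 2*M
U(G, w) = 46 + G (U(G, w) = 3 + (43 + G) = 46 + G)
U(I(Z, -6), 32)/7073 = (46 + (-15/8 + 2*(-6)))/7073 = (46 + (-15/8 - 12))*(1/7073) = (46 - 111/8)*(1/7073) = (257/8)*(1/7073) = 257/56584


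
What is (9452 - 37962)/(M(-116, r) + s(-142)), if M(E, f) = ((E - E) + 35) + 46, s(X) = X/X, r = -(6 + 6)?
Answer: -14255/41 ≈ -347.68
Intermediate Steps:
r = -12 (r = -1*12 = -12)
s(X) = 1
M(E, f) = 81 (M(E, f) = (0 + 35) + 46 = 35 + 46 = 81)
(9452 - 37962)/(M(-116, r) + s(-142)) = (9452 - 37962)/(81 + 1) = -28510/82 = -28510*1/82 = -14255/41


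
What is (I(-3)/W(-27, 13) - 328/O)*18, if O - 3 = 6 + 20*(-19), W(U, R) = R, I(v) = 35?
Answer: 310482/4823 ≈ 64.375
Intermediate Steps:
O = -371 (O = 3 + (6 + 20*(-19)) = 3 + (6 - 380) = 3 - 374 = -371)
(I(-3)/W(-27, 13) - 328/O)*18 = (35/13 - 328/(-371))*18 = (35*(1/13) - 328*(-1/371))*18 = (35/13 + 328/371)*18 = (17249/4823)*18 = 310482/4823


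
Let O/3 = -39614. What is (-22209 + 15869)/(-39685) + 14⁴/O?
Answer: -77108068/471624477 ≈ -0.16349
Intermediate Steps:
O = -118842 (O = 3*(-39614) = -118842)
(-22209 + 15869)/(-39685) + 14⁴/O = (-22209 + 15869)/(-39685) + 14⁴/(-118842) = -6340*(-1/39685) + 38416*(-1/118842) = 1268/7937 - 19208/59421 = -77108068/471624477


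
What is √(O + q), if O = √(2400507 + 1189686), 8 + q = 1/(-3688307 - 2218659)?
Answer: √(-279137984508214 + 34892247325156*√3590193)/5906966 ≈ 43.437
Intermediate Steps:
q = -47255729/5906966 (q = -8 + 1/(-3688307 - 2218659) = -8 + 1/(-5906966) = -8 - 1/5906966 = -47255729/5906966 ≈ -8.0000)
O = √3590193 ≈ 1894.8
√(O + q) = √(√3590193 - 47255729/5906966) = √(-47255729/5906966 + √3590193)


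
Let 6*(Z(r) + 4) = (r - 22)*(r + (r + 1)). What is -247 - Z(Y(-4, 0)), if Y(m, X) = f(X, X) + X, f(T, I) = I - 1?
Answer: -1481/6 ≈ -246.83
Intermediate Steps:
f(T, I) = -1 + I
Y(m, X) = -1 + 2*X (Y(m, X) = (-1 + X) + X = -1 + 2*X)
Z(r) = -4 + (1 + 2*r)*(-22 + r)/6 (Z(r) = -4 + ((r - 22)*(r + (r + 1)))/6 = -4 + ((-22 + r)*(r + (1 + r)))/6 = -4 + ((-22 + r)*(1 + 2*r))/6 = -4 + ((1 + 2*r)*(-22 + r))/6 = -4 + (1 + 2*r)*(-22 + r)/6)
-247 - Z(Y(-4, 0)) = -247 - (-23/3 - 43*(-1 + 2*0)/6 + (-1 + 2*0)**2/3) = -247 - (-23/3 - 43*(-1 + 0)/6 + (-1 + 0)**2/3) = -247 - (-23/3 - 43/6*(-1) + (1/3)*(-1)**2) = -247 - (-23/3 + 43/6 + (1/3)*1) = -247 - (-23/3 + 43/6 + 1/3) = -247 - 1*(-1/6) = -247 + 1/6 = -1481/6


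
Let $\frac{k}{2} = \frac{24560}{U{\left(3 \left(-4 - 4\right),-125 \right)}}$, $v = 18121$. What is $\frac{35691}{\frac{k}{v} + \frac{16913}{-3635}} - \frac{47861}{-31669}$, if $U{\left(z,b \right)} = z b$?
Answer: $- \frac{101506221170648236}{13232788981981} \approx -7670.8$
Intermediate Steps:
$U{\left(z,b \right)} = b z$
$k = \frac{1228}{75}$ ($k = 2 \frac{24560}{\left(-125\right) 3 \left(-4 - 4\right)} = 2 \frac{24560}{\left(-125\right) 3 \left(-8\right)} = 2 \frac{24560}{\left(-125\right) \left(-24\right)} = 2 \cdot \frac{24560}{3000} = 2 \cdot 24560 \cdot \frac{1}{3000} = 2 \cdot \frac{614}{75} = \frac{1228}{75} \approx 16.373$)
$\frac{35691}{\frac{k}{v} + \frac{16913}{-3635}} - \frac{47861}{-31669} = \frac{35691}{\frac{1228}{75 \cdot 18121} + \frac{16913}{-3635}} - \frac{47861}{-31669} = \frac{35691}{\frac{1228}{75} \cdot \frac{1}{18121} + 16913 \left(- \frac{1}{3635}\right)} - - \frac{4351}{2879} = \frac{35691}{\frac{1228}{1359075} - \frac{16913}{3635}} + \frac{4351}{2879} = \frac{35691}{- \frac{4596314339}{988047525}} + \frac{4351}{2879} = 35691 \left(- \frac{988047525}{4596314339}\right) + \frac{4351}{2879} = - \frac{35264404214775}{4596314339} + \frac{4351}{2879} = - \frac{101506221170648236}{13232788981981}$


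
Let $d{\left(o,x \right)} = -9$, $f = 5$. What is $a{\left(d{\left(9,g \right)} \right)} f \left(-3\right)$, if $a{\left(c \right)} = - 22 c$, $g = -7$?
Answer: $-2970$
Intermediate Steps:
$a{\left(d{\left(9,g \right)} \right)} f \left(-3\right) = \left(-22\right) \left(-9\right) 5 \left(-3\right) = 198 \left(-15\right) = -2970$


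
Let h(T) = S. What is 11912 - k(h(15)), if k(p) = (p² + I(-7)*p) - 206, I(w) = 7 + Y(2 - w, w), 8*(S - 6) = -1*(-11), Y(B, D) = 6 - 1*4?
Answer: 767823/64 ≈ 11997.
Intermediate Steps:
Y(B, D) = 2 (Y(B, D) = 6 - 4 = 2)
S = 59/8 (S = 6 + (-1*(-11))/8 = 6 + (⅛)*11 = 6 + 11/8 = 59/8 ≈ 7.3750)
h(T) = 59/8
I(w) = 9 (I(w) = 7 + 2 = 9)
k(p) = -206 + p² + 9*p (k(p) = (p² + 9*p) - 206 = -206 + p² + 9*p)
11912 - k(h(15)) = 11912 - (-206 + (59/8)² + 9*(59/8)) = 11912 - (-206 + 3481/64 + 531/8) = 11912 - 1*(-5455/64) = 11912 + 5455/64 = 767823/64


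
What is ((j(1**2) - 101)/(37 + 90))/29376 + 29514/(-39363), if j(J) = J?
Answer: -9176112569/12237799248 ≈ -0.74982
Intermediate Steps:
((j(1**2) - 101)/(37 + 90))/29376 + 29514/(-39363) = ((1**2 - 101)/(37 + 90))/29376 + 29514/(-39363) = ((1 - 101)/127)*(1/29376) + 29514*(-1/39363) = -100*1/127*(1/29376) - 9838/13121 = -100/127*1/29376 - 9838/13121 = -25/932688 - 9838/13121 = -9176112569/12237799248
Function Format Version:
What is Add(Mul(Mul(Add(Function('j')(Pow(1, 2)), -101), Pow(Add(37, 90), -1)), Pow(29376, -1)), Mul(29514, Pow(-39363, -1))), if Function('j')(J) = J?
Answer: Rational(-9176112569, 12237799248) ≈ -0.74982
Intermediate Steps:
Add(Mul(Mul(Add(Function('j')(Pow(1, 2)), -101), Pow(Add(37, 90), -1)), Pow(29376, -1)), Mul(29514, Pow(-39363, -1))) = Add(Mul(Mul(Add(Pow(1, 2), -101), Pow(Add(37, 90), -1)), Pow(29376, -1)), Mul(29514, Pow(-39363, -1))) = Add(Mul(Mul(Add(1, -101), Pow(127, -1)), Rational(1, 29376)), Mul(29514, Rational(-1, 39363))) = Add(Mul(Mul(-100, Rational(1, 127)), Rational(1, 29376)), Rational(-9838, 13121)) = Add(Mul(Rational(-100, 127), Rational(1, 29376)), Rational(-9838, 13121)) = Add(Rational(-25, 932688), Rational(-9838, 13121)) = Rational(-9176112569, 12237799248)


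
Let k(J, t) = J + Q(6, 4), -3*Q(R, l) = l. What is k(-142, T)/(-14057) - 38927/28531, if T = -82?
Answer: -1629322187/1203180801 ≈ -1.3542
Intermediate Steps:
Q(R, l) = -l/3
k(J, t) = -4/3 + J (k(J, t) = J - 1/3*4 = J - 4/3 = -4/3 + J)
k(-142, T)/(-14057) - 38927/28531 = (-4/3 - 142)/(-14057) - 38927/28531 = -430/3*(-1/14057) - 38927*1/28531 = 430/42171 - 38927/28531 = -1629322187/1203180801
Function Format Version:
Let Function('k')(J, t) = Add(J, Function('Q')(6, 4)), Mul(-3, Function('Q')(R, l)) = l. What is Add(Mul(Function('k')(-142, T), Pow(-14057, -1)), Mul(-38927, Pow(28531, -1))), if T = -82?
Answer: Rational(-1629322187, 1203180801) ≈ -1.3542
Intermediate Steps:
Function('Q')(R, l) = Mul(Rational(-1, 3), l)
Function('k')(J, t) = Add(Rational(-4, 3), J) (Function('k')(J, t) = Add(J, Mul(Rational(-1, 3), 4)) = Add(J, Rational(-4, 3)) = Add(Rational(-4, 3), J))
Add(Mul(Function('k')(-142, T), Pow(-14057, -1)), Mul(-38927, Pow(28531, -1))) = Add(Mul(Add(Rational(-4, 3), -142), Pow(-14057, -1)), Mul(-38927, Pow(28531, -1))) = Add(Mul(Rational(-430, 3), Rational(-1, 14057)), Mul(-38927, Rational(1, 28531))) = Add(Rational(430, 42171), Rational(-38927, 28531)) = Rational(-1629322187, 1203180801)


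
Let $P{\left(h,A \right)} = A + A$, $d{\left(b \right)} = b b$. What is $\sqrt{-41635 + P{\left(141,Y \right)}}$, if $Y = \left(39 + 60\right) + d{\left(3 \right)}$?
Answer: $i \sqrt{41419} \approx 203.52 i$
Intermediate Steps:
$d{\left(b \right)} = b^{2}$
$Y = 108$ ($Y = \left(39 + 60\right) + 3^{2} = 99 + 9 = 108$)
$P{\left(h,A \right)} = 2 A$
$\sqrt{-41635 + P{\left(141,Y \right)}} = \sqrt{-41635 + 2 \cdot 108} = \sqrt{-41635 + 216} = \sqrt{-41419} = i \sqrt{41419}$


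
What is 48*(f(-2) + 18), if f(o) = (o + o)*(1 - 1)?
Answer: 864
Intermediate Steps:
f(o) = 0 (f(o) = (2*o)*0 = 0)
48*(f(-2) + 18) = 48*(0 + 18) = 48*18 = 864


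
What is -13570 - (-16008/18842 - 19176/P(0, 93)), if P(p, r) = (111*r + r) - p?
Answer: -55472847865/4088714 ≈ -13567.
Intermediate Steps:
P(p, r) = -p + 112*r (P(p, r) = 112*r - p = -p + 112*r)
-13570 - (-16008/18842 - 19176/P(0, 93)) = -13570 - (-16008/18842 - 19176/(-1*0 + 112*93)) = -13570 - (-16008*1/18842 - 19176/(0 + 10416)) = -13570 - (-8004/9421 - 19176/10416) = -13570 - (-8004/9421 - 19176*1/10416) = -13570 - (-8004/9421 - 799/434) = -13570 - 1*(-11001115/4088714) = -13570 + 11001115/4088714 = -55472847865/4088714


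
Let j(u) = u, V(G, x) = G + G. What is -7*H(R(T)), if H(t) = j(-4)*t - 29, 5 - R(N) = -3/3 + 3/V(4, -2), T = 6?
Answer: 721/2 ≈ 360.50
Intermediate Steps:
V(G, x) = 2*G
R(N) = 45/8 (R(N) = 5 - (-3/3 + 3/((2*4))) = 5 - (-3*⅓ + 3/8) = 5 - (-1 + 3*(⅛)) = 5 - (-1 + 3/8) = 5 - 1*(-5/8) = 5 + 5/8 = 45/8)
H(t) = -29 - 4*t (H(t) = -4*t - 29 = -29 - 4*t)
-7*H(R(T)) = -7*(-29 - 4*45/8) = -7*(-29 - 45/2) = -7*(-103/2) = 721/2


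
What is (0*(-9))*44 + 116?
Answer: 116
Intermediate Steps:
(0*(-9))*44 + 116 = 0*44 + 116 = 0 + 116 = 116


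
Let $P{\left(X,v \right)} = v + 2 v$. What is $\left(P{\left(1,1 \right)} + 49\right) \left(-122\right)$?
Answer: $-6344$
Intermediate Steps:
$P{\left(X,v \right)} = 3 v$
$\left(P{\left(1,1 \right)} + 49\right) \left(-122\right) = \left(3 \cdot 1 + 49\right) \left(-122\right) = \left(3 + 49\right) \left(-122\right) = 52 \left(-122\right) = -6344$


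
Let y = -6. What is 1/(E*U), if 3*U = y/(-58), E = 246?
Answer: 29/246 ≈ 0.11789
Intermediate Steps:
U = 1/29 (U = (-6/(-58))/3 = (-6*(-1/58))/3 = (⅓)*(3/29) = 1/29 ≈ 0.034483)
1/(E*U) = 1/(246*(1/29)) = 1/(246/29) = 29/246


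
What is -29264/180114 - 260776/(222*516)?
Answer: -28334267/11617353 ≈ -2.4390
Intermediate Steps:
-29264/180114 - 260776/(222*516) = -29264*1/180114 - 260776/114552 = -14632/90057 - 260776*1/114552 = -14632/90057 - 881/387 = -28334267/11617353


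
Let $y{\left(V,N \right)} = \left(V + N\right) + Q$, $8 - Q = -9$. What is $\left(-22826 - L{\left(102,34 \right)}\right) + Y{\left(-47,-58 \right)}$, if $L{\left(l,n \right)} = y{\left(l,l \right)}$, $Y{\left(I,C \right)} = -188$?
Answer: $-23235$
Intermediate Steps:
$Q = 17$ ($Q = 8 - -9 = 8 + 9 = 17$)
$y{\left(V,N \right)} = 17 + N + V$ ($y{\left(V,N \right)} = \left(V + N\right) + 17 = \left(N + V\right) + 17 = 17 + N + V$)
$L{\left(l,n \right)} = 17 + 2 l$ ($L{\left(l,n \right)} = 17 + l + l = 17 + 2 l$)
$\left(-22826 - L{\left(102,34 \right)}\right) + Y{\left(-47,-58 \right)} = \left(-22826 - \left(17 + 2 \cdot 102\right)\right) - 188 = \left(-22826 - \left(17 + 204\right)\right) - 188 = \left(-22826 - 221\right) - 188 = -23047 - 188 = -23235$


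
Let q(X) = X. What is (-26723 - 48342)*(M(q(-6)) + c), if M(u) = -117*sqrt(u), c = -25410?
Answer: 1907401650 + 8782605*I*sqrt(6) ≈ 1.9074e+9 + 2.1513e+7*I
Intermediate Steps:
(-26723 - 48342)*(M(q(-6)) + c) = (-26723 - 48342)*(-117*I*sqrt(6) - 25410) = -75065*(-117*I*sqrt(6) - 25410) = -75065*(-25410 - 117*I*sqrt(6)) = 1907401650 + 8782605*I*sqrt(6)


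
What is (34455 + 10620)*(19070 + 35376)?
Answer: 2454153450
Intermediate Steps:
(34455 + 10620)*(19070 + 35376) = 45075*54446 = 2454153450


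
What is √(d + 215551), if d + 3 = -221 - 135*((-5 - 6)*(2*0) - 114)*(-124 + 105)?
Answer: I*√77083 ≈ 277.64*I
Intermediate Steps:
d = -292634 (d = -3 + (-221 - 135*((-5 - 6)*(2*0) - 114)*(-124 + 105)) = -3 + (-221 - 135*(-11*0 - 114)*(-19)) = -3 + (-221 - 135*(0 - 114)*(-19)) = -3 + (-221 - (-15390)*(-19)) = -3 + (-221 - 135*2166) = -3 + (-221 - 292410) = -3 - 292631 = -292634)
√(d + 215551) = √(-292634 + 215551) = √(-77083) = I*√77083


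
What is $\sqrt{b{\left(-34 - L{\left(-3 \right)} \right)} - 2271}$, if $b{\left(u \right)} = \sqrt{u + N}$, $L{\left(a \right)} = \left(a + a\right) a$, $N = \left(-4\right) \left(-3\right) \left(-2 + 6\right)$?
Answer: $\sqrt{-2271 + 2 i} \approx 0.021 + 47.655 i$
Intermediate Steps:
$N = 48$ ($N = 12 \cdot 4 = 48$)
$L{\left(a \right)} = 2 a^{2}$ ($L{\left(a \right)} = 2 a a = 2 a^{2}$)
$b{\left(u \right)} = \sqrt{48 + u}$ ($b{\left(u \right)} = \sqrt{u + 48} = \sqrt{48 + u}$)
$\sqrt{b{\left(-34 - L{\left(-3 \right)} \right)} - 2271} = \sqrt{\sqrt{48 - \left(34 + 2 \left(-3\right)^{2}\right)} - 2271} = \sqrt{\sqrt{48 - \left(34 + 2 \cdot 9\right)} - 2271} = \sqrt{\sqrt{48 - 52} - 2271} = \sqrt{\sqrt{-4} - 2271} = \sqrt{2 i - 2271} = \sqrt{-2271 + 2 i}$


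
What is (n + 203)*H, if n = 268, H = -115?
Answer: -54165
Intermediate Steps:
(n + 203)*H = (268 + 203)*(-115) = 471*(-115) = -54165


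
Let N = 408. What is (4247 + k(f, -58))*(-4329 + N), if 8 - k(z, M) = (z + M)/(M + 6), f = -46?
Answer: -16676013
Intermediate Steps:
k(z, M) = 8 - (M + z)/(6 + M) (k(z, M) = 8 - (z + M)/(M + 6) = 8 - (M + z)/(6 + M))
(4247 + k(f, -58))*(-4329 + N) = (4247 + (48 - 1*(-46) + 7*(-58))/(6 - 58))*(-4329 + 408) = (4247 + (48 + 46 - 406)/(-52))*(-3921) = (4247 - 1/52*(-312))*(-3921) = (4247 + 6)*(-3921) = 4253*(-3921) = -16676013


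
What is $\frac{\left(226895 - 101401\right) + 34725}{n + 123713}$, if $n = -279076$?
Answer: $- \frac{160219}{155363} \approx -1.0313$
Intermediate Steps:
$\frac{\left(226895 - 101401\right) + 34725}{n + 123713} = \frac{\left(226895 - 101401\right) + 34725}{-279076 + 123713} = \frac{125494 + 34725}{-155363} = 160219 \left(- \frac{1}{155363}\right) = - \frac{160219}{155363}$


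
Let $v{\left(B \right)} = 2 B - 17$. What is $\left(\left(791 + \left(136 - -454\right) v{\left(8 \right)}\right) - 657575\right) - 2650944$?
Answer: $-3308318$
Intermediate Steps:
$v{\left(B \right)} = -17 + 2 B$
$\left(\left(791 + \left(136 - -454\right) v{\left(8 \right)}\right) - 657575\right) - 2650944 = \left(\left(791 + \left(136 - -454\right) \left(-17 + 2 \cdot 8\right)\right) - 657575\right) - 2650944 = \left(\left(791 + \left(136 + 454\right) \left(-17 + 16\right)\right) - 657575\right) - 2650944 = \left(\left(791 + 590 \left(-1\right)\right) - 657575\right) - 2650944 = \left(\left(791 - 590\right) - 657575\right) - 2650944 = \left(201 - 657575\right) - 2650944 = -657374 - 2650944 = -3308318$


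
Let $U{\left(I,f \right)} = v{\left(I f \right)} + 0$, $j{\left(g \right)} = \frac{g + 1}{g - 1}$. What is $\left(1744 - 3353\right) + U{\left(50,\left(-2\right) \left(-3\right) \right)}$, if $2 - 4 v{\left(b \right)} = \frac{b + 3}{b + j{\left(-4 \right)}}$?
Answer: $- \frac{3223939}{2004} \approx -1608.8$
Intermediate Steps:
$j{\left(g \right)} = \frac{1 + g}{-1 + g}$
$v{\left(b \right)} = \frac{1}{2} - \frac{3 + b}{4 \left(\frac{3}{5} + b\right)}$ ($v{\left(b \right)} = \frac{1}{2} - \frac{\left(b + 3\right) \frac{1}{b + \frac{1 - 4}{-1 - 4}}}{4} = \frac{1}{2} - \frac{\left(3 + b\right) \frac{1}{b + \frac{1}{-5} \left(-3\right)}}{4} = \frac{1}{2} - \frac{\left(3 + b\right) \frac{1}{b - - \frac{3}{5}}}{4} = \frac{1}{2} - \frac{\left(3 + b\right) \frac{1}{b + \frac{3}{5}}}{4} = \frac{1}{2} - \frac{\left(3 + b\right) \frac{1}{\frac{3}{5} + b}}{4} = \frac{1}{2} - \frac{\frac{1}{\frac{3}{5} + b} \left(3 + b\right)}{4} = \frac{1}{2} - \frac{3 + b}{4 \left(\frac{3}{5} + b\right)}$)
$U{\left(I,f \right)} = \frac{-9 + 5 I f}{4 \left(3 + 5 I f\right)}$ ($U{\left(I,f \right)} = \frac{-9 + 5 I f}{4 \left(3 + 5 I f\right)} + 0 = \frac{-9 + 5 I f}{4 \left(3 + 5 I f\right)}$)
$\left(1744 - 3353\right) + U{\left(50,\left(-2\right) \left(-3\right) \right)} = \left(1744 - 3353\right) + \frac{-9 + 5 \cdot 50 \left(\left(-2\right) \left(-3\right)\right)}{4 \left(3 + 5 \cdot 50 \left(\left(-2\right) \left(-3\right)\right)\right)} = -1609 + \frac{-9 + 5 \cdot 50 \cdot 6}{4 \left(3 + 5 \cdot 50 \cdot 6\right)} = -1609 + \frac{-9 + 1500}{4 \left(3 + 1500\right)} = -1609 + \frac{1}{4} \cdot \frac{1}{1503} \cdot 1491 = -1609 + \frac{497}{2004} = - \frac{3223939}{2004}$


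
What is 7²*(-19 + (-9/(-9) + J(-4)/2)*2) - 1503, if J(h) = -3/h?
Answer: -9197/4 ≈ -2299.3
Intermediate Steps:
7²*(-19 + (-9/(-9) + J(-4)/2)*2) - 1503 = 7²*(-19 + (-9/(-9) - 3/(-4)/2)*2) - 1503 = 49*(-19 + (-9*(-⅑) - 3*(-¼)*(½))*2) - 1503 = 49*(-19 + (1 + (¾)*(½))*2) - 1503 = 49*(-19 + (1 + 3/8)*2) - 1503 = 49*(-19 + (11/8)*2) - 1503 = 49*(-19 + 11/4) - 1503 = 49*(-65/4) - 1503 = -3185/4 - 1503 = -9197/4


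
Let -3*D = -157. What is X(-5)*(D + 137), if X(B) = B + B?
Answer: -5680/3 ≈ -1893.3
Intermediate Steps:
D = 157/3 (D = -⅓*(-157) = 157/3 ≈ 52.333)
X(B) = 2*B
X(-5)*(D + 137) = (2*(-5))*(157/3 + 137) = -10*568/3 = -5680/3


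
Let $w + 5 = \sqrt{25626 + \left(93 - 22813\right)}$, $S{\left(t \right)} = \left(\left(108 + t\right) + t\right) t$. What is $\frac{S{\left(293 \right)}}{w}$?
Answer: $\frac{1016710}{2881} + \frac{203342 \sqrt{2906}}{2881} \approx 4157.7$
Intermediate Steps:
$S{\left(t \right)} = t \left(108 + 2 t\right)$ ($S{\left(t \right)} = \left(108 + 2 t\right) t = t \left(108 + 2 t\right)$)
$w = -5 + \sqrt{2906}$ ($w = -5 + \sqrt{25626 + \left(93 - 22813\right)} = -5 + \sqrt{25626 - 22720} = -5 + \sqrt{2906} \approx 48.907$)
$\frac{S{\left(293 \right)}}{w} = \frac{2 \cdot 293 \left(54 + 293\right)}{-5 + \sqrt{2906}} = \frac{2 \cdot 293 \cdot 347}{-5 + \sqrt{2906}} = \frac{203342}{-5 + \sqrt{2906}}$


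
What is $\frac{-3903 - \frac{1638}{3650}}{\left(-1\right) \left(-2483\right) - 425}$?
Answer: $- \frac{1187299}{625975} \approx -1.8967$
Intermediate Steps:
$\frac{-3903 - \frac{1638}{3650}}{\left(-1\right) \left(-2483\right) - 425} = \frac{-3903 - \frac{819}{1825}}{2483 - 425} = \frac{-3903 - \frac{819}{1825}}{2058} = \left(- \frac{7123794}{1825}\right) \frac{1}{2058} = - \frac{1187299}{625975}$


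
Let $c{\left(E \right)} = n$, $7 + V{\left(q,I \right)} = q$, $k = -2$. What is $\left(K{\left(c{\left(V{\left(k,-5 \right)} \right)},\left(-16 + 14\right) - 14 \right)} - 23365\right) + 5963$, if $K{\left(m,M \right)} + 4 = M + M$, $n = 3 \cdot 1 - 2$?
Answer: $-17438$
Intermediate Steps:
$V{\left(q,I \right)} = -7 + q$
$n = 1$ ($n = 3 - 2 = 1$)
$c{\left(E \right)} = 1$
$K{\left(m,M \right)} = -4 + 2 M$ ($K{\left(m,M \right)} = -4 + \left(M + M\right) = -4 + 2 M$)
$\left(K{\left(c{\left(V{\left(k,-5 \right)} \right)},\left(-16 + 14\right) - 14 \right)} - 23365\right) + 5963 = \left(\left(-4 + 2 \left(\left(-16 + 14\right) - 14\right)\right) - 23365\right) + 5963 = \left(\left(-4 + 2 \left(-2 - 14\right)\right) - 23365\right) + 5963 = \left(\left(-4 + 2 \left(-16\right)\right) - 23365\right) + 5963 = \left(\left(-4 - 32\right) - 23365\right) + 5963 = \left(-36 - 23365\right) + 5963 = -23401 + 5963 = -17438$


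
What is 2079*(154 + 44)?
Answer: 411642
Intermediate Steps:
2079*(154 + 44) = 2079*198 = 411642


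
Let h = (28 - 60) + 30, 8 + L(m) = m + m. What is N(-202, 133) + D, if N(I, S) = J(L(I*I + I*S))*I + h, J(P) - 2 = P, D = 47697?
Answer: -5582045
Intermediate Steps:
L(m) = -8 + 2*m (L(m) = -8 + (m + m) = -8 + 2*m)
h = -2 (h = -32 + 30 = -2)
J(P) = 2 + P
N(I, S) = -2 + I*(-6 + 2*I² + 2*I*S) (N(I, S) = (2 + (-8 + 2*(I*I + I*S)))*I - 2 = (2 + (-8 + 2*(I² + I*S)))*I - 2 = (2 + (-8 + (2*I² + 2*I*S)))*I - 2 = (2 + (-8 + 2*I² + 2*I*S))*I - 2 = (-6 + 2*I² + 2*I*S)*I - 2 = I*(-6 + 2*I² + 2*I*S) - 2 = -2 + I*(-6 + 2*I² + 2*I*S))
N(-202, 133) + D = (-2 + 2*(-202)*(-3 - 202*(-202 + 133))) + 47697 = (-2 + 2*(-202)*(-3 - 202*(-69))) + 47697 = (-2 + 2*(-202)*(-3 + 13938)) + 47697 = (-2 + 2*(-202)*13935) + 47697 = (-2 - 5629740) + 47697 = -5629742 + 47697 = -5582045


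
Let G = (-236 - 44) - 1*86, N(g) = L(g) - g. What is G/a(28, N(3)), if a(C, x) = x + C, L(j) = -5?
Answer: -183/10 ≈ -18.300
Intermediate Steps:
N(g) = -5 - g
a(C, x) = C + x
G = -366 (G = -280 - 86 = -366)
G/a(28, N(3)) = -366/(28 + (-5 - 1*3)) = -366/(28 + (-5 - 3)) = -366/(28 - 8) = -366/20 = -366*1/20 = -183/10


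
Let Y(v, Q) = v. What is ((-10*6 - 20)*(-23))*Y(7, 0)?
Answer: 12880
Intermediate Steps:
((-10*6 - 20)*(-23))*Y(7, 0) = ((-10*6 - 20)*(-23))*7 = ((-60 - 20)*(-23))*7 = -80*(-23)*7 = 1840*7 = 12880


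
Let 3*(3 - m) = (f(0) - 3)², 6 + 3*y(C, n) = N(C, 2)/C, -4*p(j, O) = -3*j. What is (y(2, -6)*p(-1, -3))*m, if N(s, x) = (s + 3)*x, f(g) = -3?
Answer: -9/4 ≈ -2.2500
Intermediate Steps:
N(s, x) = x*(3 + s) (N(s, x) = (3 + s)*x = x*(3 + s))
p(j, O) = 3*j/4 (p(j, O) = -(-3)*j/4 = 3*j/4)
y(C, n) = -2 + (6 + 2*C)/(3*C) (y(C, n) = -2 + ((2*(3 + C))/C)/3 = -2 + ((6 + 2*C)/C)/3 = -2 + (6 + 2*C)/(3*C))
m = -9 (m = 3 - (-3 - 3)²/3 = 3 - ⅓*(-6)² = 3 - ⅓*36 = 3 - 12 = -9)
(y(2, -6)*p(-1, -3))*m = ((-4/3 + 2/2)*((¾)*(-1)))*(-9) = ((-4/3 + 2*(½))*(-¾))*(-9) = ((-4/3 + 1)*(-¾))*(-9) = -⅓*(-¾)*(-9) = (¼)*(-9) = -9/4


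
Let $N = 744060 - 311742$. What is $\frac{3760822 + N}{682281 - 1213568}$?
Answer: $- \frac{4193140}{531287} \approx -7.8924$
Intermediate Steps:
$N = 432318$
$\frac{3760822 + N}{682281 - 1213568} = \frac{3760822 + 432318}{682281 - 1213568} = \frac{4193140}{-531287} = 4193140 \left(- \frac{1}{531287}\right) = - \frac{4193140}{531287}$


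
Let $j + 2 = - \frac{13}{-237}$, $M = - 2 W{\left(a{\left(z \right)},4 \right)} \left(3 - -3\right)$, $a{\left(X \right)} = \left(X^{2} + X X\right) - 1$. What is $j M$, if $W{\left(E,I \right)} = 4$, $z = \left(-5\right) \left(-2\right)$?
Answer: $\frac{7376}{79} \approx 93.367$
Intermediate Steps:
$z = 10$
$a{\left(X \right)} = -1 + 2 X^{2}$ ($a{\left(X \right)} = \left(X^{2} + X^{2}\right) - 1 = 2 X^{2} - 1 = -1 + 2 X^{2}$)
$M = -48$ ($M = \left(-2\right) 4 \left(3 - -3\right) = - 8 \left(3 + 3\right) = \left(-8\right) 6 = -48$)
$j = - \frac{461}{237}$ ($j = -2 - \frac{13}{-237} = -2 - - \frac{13}{237} = -2 + \frac{13}{237} = - \frac{461}{237} \approx -1.9451$)
$j M = \left(- \frac{461}{237}\right) \left(-48\right) = \frac{7376}{79}$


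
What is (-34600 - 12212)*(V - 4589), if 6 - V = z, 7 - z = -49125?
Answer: 2514506580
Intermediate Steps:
z = 49132 (z = 7 - 1*(-49125) = 7 + 49125 = 49132)
V = -49126 (V = 6 - 1*49132 = 6 - 49132 = -49126)
(-34600 - 12212)*(V - 4589) = (-34600 - 12212)*(-49126 - 4589) = -46812*(-53715) = 2514506580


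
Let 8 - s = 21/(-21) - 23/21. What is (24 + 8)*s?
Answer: 6784/21 ≈ 323.05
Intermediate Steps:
s = 212/21 (s = 8 - (21/(-21) - 23/21) = 8 - (21*(-1/21) - 23*1/21) = 8 - (-1 - 23/21) = 8 - 1*(-44/21) = 8 + 44/21 = 212/21 ≈ 10.095)
(24 + 8)*s = (24 + 8)*(212/21) = 32*(212/21) = 6784/21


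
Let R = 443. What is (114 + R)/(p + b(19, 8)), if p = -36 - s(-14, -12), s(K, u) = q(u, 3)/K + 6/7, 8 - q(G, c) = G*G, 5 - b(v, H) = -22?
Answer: -3899/137 ≈ -28.460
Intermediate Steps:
b(v, H) = 27 (b(v, H) = 5 - 1*(-22) = 5 + 22 = 27)
q(G, c) = 8 - G**2 (q(G, c) = 8 - G*G = 8 - G**2)
s(K, u) = 6/7 + (8 - u**2)/K (s(K, u) = (8 - u**2)/K + 6/7 = 6/7 + (8 - u**2)/K)
p = -326/7 (p = -36 - (8 - 1*(-12)**2 + (6/7)*(-14))/(-14) = -36 - (-1)*(8 - 1*144 - 12)/14 = -36 - (-1)*(8 - 144 - 12)/14 = -36 - (-1)*(-148)/14 = -36 - 1*74/7 = -36 - 74/7 = -326/7 ≈ -46.571)
(114 + R)/(p + b(19, 8)) = (114 + 443)/(-326/7 + 27) = 557/(-137/7) = 557*(-7/137) = -3899/137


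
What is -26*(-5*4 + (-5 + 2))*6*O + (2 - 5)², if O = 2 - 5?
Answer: -10755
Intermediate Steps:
O = -3
-26*(-5*4 + (-5 + 2))*6*O + (2 - 5)² = -26*(-5*4 + (-5 + 2))*6*(-3) + (2 - 5)² = -26*(-20 - 3)*6*(-3) + (-3)² = -26*(-23*6)*(-3) + 9 = -(-3588)*(-3) + 9 = -26*414 + 9 = -10764 + 9 = -10755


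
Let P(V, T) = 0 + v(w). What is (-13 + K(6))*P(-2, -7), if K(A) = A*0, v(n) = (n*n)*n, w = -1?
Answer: 13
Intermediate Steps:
v(n) = n³ (v(n) = n²*n = n³)
K(A) = 0
P(V, T) = -1 (P(V, T) = 0 + (-1)³ = 0 - 1 = -1)
(-13 + K(6))*P(-2, -7) = (-13 + 0)*(-1) = -13*(-1) = 13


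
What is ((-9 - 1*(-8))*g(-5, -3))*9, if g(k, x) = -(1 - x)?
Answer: 36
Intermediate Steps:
g(k, x) = -1 + x
((-9 - 1*(-8))*g(-5, -3))*9 = ((-9 - 1*(-8))*(-1 - 3))*9 = ((-9 + 8)*(-4))*9 = -1*(-4)*9 = 4*9 = 36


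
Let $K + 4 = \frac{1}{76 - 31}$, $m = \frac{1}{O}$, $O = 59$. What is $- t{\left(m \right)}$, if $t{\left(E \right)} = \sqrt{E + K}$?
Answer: $- \frac{2 i \sqrt{775555}}{885} \approx - 1.9902 i$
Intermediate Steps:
$m = \frac{1}{59} \approx 0.016949$
$K = - \frac{179}{45}$ ($K = -4 + \frac{1}{76 - 31} = -4 + \frac{1}{45} = - \frac{179}{45} \approx -3.9778$)
$t{\left(E \right)} = \sqrt{- \frac{179}{45} + E}$ ($t{\left(E \right)} = \sqrt{E - \frac{179}{45}} = \sqrt{- \frac{179}{45} + E}$)
$- t{\left(m \right)} = - \frac{\sqrt{-895 + 225 \cdot \frac{1}{59}}}{15} = - \frac{\sqrt{-895 + \frac{225}{59}}}{15} = - \frac{\sqrt{- \frac{52580}{59}}}{15} = - \frac{\frac{2}{59} i \sqrt{775555}}{15} = - \frac{2 i \sqrt{775555}}{885}$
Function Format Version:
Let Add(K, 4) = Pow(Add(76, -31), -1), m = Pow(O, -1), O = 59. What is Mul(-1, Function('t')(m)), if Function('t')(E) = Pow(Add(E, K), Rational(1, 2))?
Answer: Mul(Rational(-2, 885), I, Pow(775555, Rational(1, 2))) ≈ Mul(-1.9902, I)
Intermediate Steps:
m = Rational(1, 59) (m = Pow(59, -1) = Rational(1, 59) ≈ 0.016949)
K = Rational(-179, 45) (K = Add(-4, Pow(Add(76, -31), -1)) = Add(-4, Pow(45, -1)) = Add(-4, Rational(1, 45)) = Rational(-179, 45) ≈ -3.9778)
Function('t')(E) = Pow(Add(Rational(-179, 45), E), Rational(1, 2)) (Function('t')(E) = Pow(Add(E, Rational(-179, 45)), Rational(1, 2)) = Pow(Add(Rational(-179, 45), E), Rational(1, 2)))
Mul(-1, Function('t')(m)) = Mul(-1, Mul(Rational(1, 15), Pow(Add(-895, Mul(225, Rational(1, 59))), Rational(1, 2)))) = Mul(-1, Mul(Rational(1, 15), Pow(Add(-895, Rational(225, 59)), Rational(1, 2)))) = Mul(-1, Mul(Rational(1, 15), Pow(Rational(-52580, 59), Rational(1, 2)))) = Mul(-1, Mul(Rational(1, 15), Mul(Rational(2, 59), I, Pow(775555, Rational(1, 2))))) = Mul(-1, Mul(Rational(2, 885), I, Pow(775555, Rational(1, 2)))) = Mul(Rational(-2, 885), I, Pow(775555, Rational(1, 2)))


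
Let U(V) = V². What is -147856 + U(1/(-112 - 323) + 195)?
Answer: -20782940624/189225 ≈ -1.0983e+5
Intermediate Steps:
-147856 + U(1/(-112 - 323) + 195) = -147856 + (1/(-112 - 323) + 195)² = -147856 + (1/(-435) + 195)² = -147856 + (-1/435 + 195)² = -147856 + (84824/435)² = -147856 + 7195110976/189225 = -20782940624/189225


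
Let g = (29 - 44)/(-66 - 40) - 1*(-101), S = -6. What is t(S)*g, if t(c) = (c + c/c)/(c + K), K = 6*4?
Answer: -53605/1908 ≈ -28.095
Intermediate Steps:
K = 24
g = 10721/106 (g = -15/(-106) + 101 = -15*(-1/106) + 101 = 15/106 + 101 = 10721/106 ≈ 101.14)
t(c) = (1 + c)/(24 + c) (t(c) = (c + c/c)/(c + 24) = (c + 1)/(24 + c) = (1 + c)/(24 + c))
t(S)*g = ((1 - 6)/(24 - 6))*(10721/106) = (-5/18)*(10721/106) = ((1/18)*(-5))*(10721/106) = -5/18*10721/106 = -53605/1908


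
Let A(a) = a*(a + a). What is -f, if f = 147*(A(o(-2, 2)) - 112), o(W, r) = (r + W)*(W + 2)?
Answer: 16464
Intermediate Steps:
o(W, r) = (2 + W)*(W + r) (o(W, r) = (W + r)*(2 + W) = (2 + W)*(W + r))
A(a) = 2*a**2 (A(a) = a*(2*a) = 2*a**2)
f = -16464 (f = 147*(2*((-2)**2 + 2*(-2) + 2*2 - 2*2)**2 - 112) = 147*(2*(4 - 4 + 4 - 4)**2 - 112) = 147*(2*0**2 - 112) = 147*(2*0 - 112) = 147*(0 - 112) = 147*(-112) = -16464)
-f = -1*(-16464) = 16464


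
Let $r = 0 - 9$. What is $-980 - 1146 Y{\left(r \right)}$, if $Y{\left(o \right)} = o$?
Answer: $9334$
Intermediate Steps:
$r = -9$
$-980 - 1146 Y{\left(r \right)} = -980 - -10314 = -980 + 10314 = 9334$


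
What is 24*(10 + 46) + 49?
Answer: 1393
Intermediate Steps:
24*(10 + 46) + 49 = 24*56 + 49 = 1344 + 49 = 1393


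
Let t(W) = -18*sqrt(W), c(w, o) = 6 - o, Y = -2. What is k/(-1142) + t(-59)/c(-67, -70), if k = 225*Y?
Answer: 225/571 - 9*I*sqrt(59)/38 ≈ 0.39405 - 1.8192*I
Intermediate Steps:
k = -450 (k = 225*(-2) = -450)
k/(-1142) + t(-59)/c(-67, -70) = -450/(-1142) + (-18*I*sqrt(59))/(6 - 1*(-70)) = -450*(-1/1142) + (-18*I*sqrt(59))/(6 + 70) = 225/571 - 18*I*sqrt(59)/76 = 225/571 - 18*I*sqrt(59)*(1/76) = 225/571 - 9*I*sqrt(59)/38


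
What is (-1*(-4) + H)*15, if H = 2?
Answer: 90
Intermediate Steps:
(-1*(-4) + H)*15 = (-1*(-4) + 2)*15 = (4 + 2)*15 = 6*15 = 90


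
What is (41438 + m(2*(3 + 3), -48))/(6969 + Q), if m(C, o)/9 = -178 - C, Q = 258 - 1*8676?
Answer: -39728/1449 ≈ -27.418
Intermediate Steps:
Q = -8418 (Q = 258 - 8676 = -8418)
m(C, o) = -1602 - 9*C (m(C, o) = 9*(-178 - C) = -1602 - 9*C)
(41438 + m(2*(3 + 3), -48))/(6969 + Q) = (41438 + (-1602 - 18*(3 + 3)))/(6969 - 8418) = (41438 + (-1602 - 18*6))/(-1449) = (41438 + (-1602 - 9*12))*(-1/1449) = (41438 + (-1602 - 108))*(-1/1449) = (41438 - 1710)*(-1/1449) = 39728*(-1/1449) = -39728/1449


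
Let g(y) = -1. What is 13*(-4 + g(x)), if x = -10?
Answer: -65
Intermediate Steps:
13*(-4 + g(x)) = 13*(-4 - 1) = 13*(-5) = -65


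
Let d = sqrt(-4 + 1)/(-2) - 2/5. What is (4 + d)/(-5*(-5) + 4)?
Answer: 18/145 - I*sqrt(3)/58 ≈ 0.12414 - 0.029863*I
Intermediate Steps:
d = -2/5 - I*sqrt(3)/2 (d = sqrt(-3)*(-1/2) - 2*1/5 = (I*sqrt(3))*(-1/2) - 2/5 = -I*sqrt(3)/2 - 2/5 = -2/5 - I*sqrt(3)/2 ≈ -0.4 - 0.86602*I)
(4 + d)/(-5*(-5) + 4) = (4 + (-2/5 - I*sqrt(3)/2))/(-5*(-5) + 4) = (18/5 - I*sqrt(3)/2)/(25 + 4) = (18/5 - I*sqrt(3)/2)/29 = (18/5 - I*sqrt(3)/2)*(1/29) = 18/145 - I*sqrt(3)/58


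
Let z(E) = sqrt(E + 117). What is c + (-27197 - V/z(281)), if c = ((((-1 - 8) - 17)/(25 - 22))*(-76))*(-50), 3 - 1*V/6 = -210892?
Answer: -180391/3 - 632685*sqrt(398)/199 ≈ -1.2356e+5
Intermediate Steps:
V = 1265370 (V = 18 - 6*(-210892) = 18 + 1265352 = 1265370)
z(E) = sqrt(117 + E)
c = -98800/3 (c = (((-9 - 17)/3)*(-76))*(-50) = (-26*1/3*(-76))*(-50) = -26/3*(-76)*(-50) = (1976/3)*(-50) = -98800/3 ≈ -32933.)
c + (-27197 - V/z(281)) = -98800/3 + (-27197 - 1265370/(sqrt(117 + 281))) = -98800/3 + (-27197 - 1265370/(sqrt(398))) = -98800/3 + (-27197 - 1265370*sqrt(398)/398) = -98800/3 + (-27197 - 632685*sqrt(398)/199) = -180391/3 - 632685*sqrt(398)/199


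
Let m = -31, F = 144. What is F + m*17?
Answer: -383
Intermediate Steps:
F + m*17 = 144 - 31*17 = 144 - 527 = -383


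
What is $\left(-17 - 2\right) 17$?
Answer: $-323$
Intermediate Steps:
$\left(-17 - 2\right) 17 = \left(-19\right) 17 = -323$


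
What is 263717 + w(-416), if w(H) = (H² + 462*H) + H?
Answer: 244165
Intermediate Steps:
w(H) = H² + 463*H
263717 + w(-416) = 263717 - 416*(463 - 416) = 263717 - 416*47 = 263717 - 19552 = 244165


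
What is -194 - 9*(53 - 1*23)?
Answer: -464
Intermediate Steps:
-194 - 9*(53 - 1*23) = -194 - 9*(53 - 23) = -194 - 9*30 = -194 - 270 = -464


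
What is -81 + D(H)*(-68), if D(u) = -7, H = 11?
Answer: 395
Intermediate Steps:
-81 + D(H)*(-68) = -81 - 7*(-68) = -81 + 476 = 395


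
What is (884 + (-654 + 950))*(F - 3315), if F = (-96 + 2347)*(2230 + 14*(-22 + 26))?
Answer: 6068115780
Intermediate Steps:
F = 5145786 (F = 2251*(2230 + 14*4) = 2251*(2230 + 56) = 2251*2286 = 5145786)
(884 + (-654 + 950))*(F - 3315) = (884 + (-654 + 950))*(5145786 - 3315) = (884 + 296)*5142471 = 1180*5142471 = 6068115780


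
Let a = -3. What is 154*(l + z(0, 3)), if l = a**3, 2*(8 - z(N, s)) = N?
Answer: -2926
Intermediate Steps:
z(N, s) = 8 - N/2
l = -27 (l = (-3)**3 = -27)
154*(l + z(0, 3)) = 154*(-27 + (8 - 1/2*0)) = 154*(-27 + (8 + 0)) = 154*(-27 + 8) = 154*(-19) = -2926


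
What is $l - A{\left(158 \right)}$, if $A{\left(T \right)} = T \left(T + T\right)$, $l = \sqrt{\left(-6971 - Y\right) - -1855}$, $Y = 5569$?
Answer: $-49928 + i \sqrt{10685} \approx -49928.0 + 103.37 i$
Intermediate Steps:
$l = i \sqrt{10685}$ ($l = \sqrt{\left(-6971 - 5569\right) - -1855} = \sqrt{\left(-6971 - 5569\right) + \left(-37 + 1892\right)} = \sqrt{-12540 + 1855} = \sqrt{-10685} = i \sqrt{10685} \approx 103.37 i$)
$A{\left(T \right)} = 2 T^{2}$ ($A{\left(T \right)} = T 2 T = 2 T^{2}$)
$l - A{\left(158 \right)} = i \sqrt{10685} - 2 \cdot 158^{2} = i \sqrt{10685} - 2 \cdot 24964 = i \sqrt{10685} - 49928 = -49928 + i \sqrt{10685}$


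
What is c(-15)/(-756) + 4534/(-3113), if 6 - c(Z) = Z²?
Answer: -915319/784476 ≈ -1.1668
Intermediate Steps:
c(Z) = 6 - Z²
c(-15)/(-756) + 4534/(-3113) = (6 - 1*(-15)²)/(-756) + 4534/(-3113) = (6 - 1*225)*(-1/756) + 4534*(-1/3113) = (6 - 225)*(-1/756) - 4534/3113 = -219*(-1/756) - 4534/3113 = 73/252 - 4534/3113 = -915319/784476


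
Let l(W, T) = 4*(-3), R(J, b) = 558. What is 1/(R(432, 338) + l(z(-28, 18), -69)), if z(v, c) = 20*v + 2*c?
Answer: 1/546 ≈ 0.0018315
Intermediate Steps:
z(v, c) = 2*c + 20*v
l(W, T) = -12
1/(R(432, 338) + l(z(-28, 18), -69)) = 1/(558 - 12) = 1/546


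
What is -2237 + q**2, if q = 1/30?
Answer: -2013299/900 ≈ -2237.0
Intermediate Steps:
q = 1/30 ≈ 0.033333
-2237 + q**2 = -2237 + (1/30)**2 = -2237 + 1/900 = -2013299/900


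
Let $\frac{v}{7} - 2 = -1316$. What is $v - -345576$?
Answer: $336378$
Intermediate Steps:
$v = -9198$ ($v = 14 + 7 \left(-1316\right) = 14 - 9212 = -9198$)
$v - -345576 = -9198 - -345576 = -9198 + 345576 = 336378$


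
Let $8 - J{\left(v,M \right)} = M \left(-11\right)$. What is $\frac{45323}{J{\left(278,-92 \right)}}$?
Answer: $- \frac{45323}{1004} \approx -45.142$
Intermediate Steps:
$J{\left(v,M \right)} = 8 + 11 M$ ($J{\left(v,M \right)} = 8 - M \left(-11\right) = 8 - - 11 M = 8 + 11 M$)
$\frac{45323}{J{\left(278,-92 \right)}} = \frac{45323}{8 + 11 \left(-92\right)} = \frac{45323}{8 - 1012} = \frac{45323}{-1004} = 45323 \left(- \frac{1}{1004}\right) = - \frac{45323}{1004}$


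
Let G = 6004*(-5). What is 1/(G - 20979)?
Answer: -1/50999 ≈ -1.9608e-5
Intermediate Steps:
G = -30020
1/(G - 20979) = 1/(-30020 - 20979) = 1/(-50999) = -1/50999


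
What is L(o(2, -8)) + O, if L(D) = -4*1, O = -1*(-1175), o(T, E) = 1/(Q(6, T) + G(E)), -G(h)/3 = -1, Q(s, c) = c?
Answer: 1171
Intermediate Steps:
G(h) = 3 (G(h) = -3*(-1) = 3)
o(T, E) = 1/(3 + T) (o(T, E) = 1/(T + 3) = 1/(3 + T))
O = 1175
L(D) = -4
L(o(2, -8)) + O = -4 + 1175 = 1171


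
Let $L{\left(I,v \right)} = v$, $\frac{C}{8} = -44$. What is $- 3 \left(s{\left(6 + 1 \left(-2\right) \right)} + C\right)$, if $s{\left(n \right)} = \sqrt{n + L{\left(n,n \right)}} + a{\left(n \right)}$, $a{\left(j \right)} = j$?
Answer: $1044 - 6 \sqrt{2} \approx 1035.5$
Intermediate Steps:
$C = -352$ ($C = 8 \left(-44\right) = -352$)
$s{\left(n \right)} = n + \sqrt{2} \sqrt{n}$ ($s{\left(n \right)} = \sqrt{n + n} + n = \sqrt{2 n} + n = \sqrt{2} \sqrt{n} + n = n + \sqrt{2} \sqrt{n}$)
$- 3 \left(s{\left(6 + 1 \left(-2\right) \right)} + C\right) = - 3 \left(\left(\left(6 + 1 \left(-2\right)\right) + \sqrt{2} \sqrt{6 + 1 \left(-2\right)}\right) - 352\right) = - 3 \left(\left(\left(6 - 2\right) + \sqrt{2} \sqrt{6 - 2}\right) - 352\right) = - 3 \left(\left(4 + \sqrt{2} \sqrt{4}\right) - 352\right) = - 3 \left(\left(4 + \sqrt{2} \cdot 2\right) - 352\right) = - 3 \left(\left(4 + 2 \sqrt{2}\right) - 352\right) = - 3 \left(-348 + 2 \sqrt{2}\right) = 1044 - 6 \sqrt{2}$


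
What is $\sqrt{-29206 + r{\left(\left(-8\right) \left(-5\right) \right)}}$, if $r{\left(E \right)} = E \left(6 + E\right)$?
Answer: $i \sqrt{27366} \approx 165.43 i$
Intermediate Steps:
$\sqrt{-29206 + r{\left(\left(-8\right) \left(-5\right) \right)}} = \sqrt{-29206 + \left(-8\right) \left(-5\right) \left(6 - -40\right)} = \sqrt{-29206 + 40 \left(6 + 40\right)} = \sqrt{-29206 + 40 \cdot 46} = \sqrt{-29206 + 1840} = \sqrt{-27366} = i \sqrt{27366}$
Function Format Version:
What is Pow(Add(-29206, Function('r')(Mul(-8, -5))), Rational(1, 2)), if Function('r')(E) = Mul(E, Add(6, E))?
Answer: Mul(I, Pow(27366, Rational(1, 2))) ≈ Mul(165.43, I)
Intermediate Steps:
Pow(Add(-29206, Function('r')(Mul(-8, -5))), Rational(1, 2)) = Pow(Add(-29206, Mul(Mul(-8, -5), Add(6, Mul(-8, -5)))), Rational(1, 2)) = Pow(Add(-29206, Mul(40, Add(6, 40))), Rational(1, 2)) = Pow(Add(-29206, Mul(40, 46)), Rational(1, 2)) = Pow(Add(-29206, 1840), Rational(1, 2)) = Pow(-27366, Rational(1, 2)) = Mul(I, Pow(27366, Rational(1, 2)))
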